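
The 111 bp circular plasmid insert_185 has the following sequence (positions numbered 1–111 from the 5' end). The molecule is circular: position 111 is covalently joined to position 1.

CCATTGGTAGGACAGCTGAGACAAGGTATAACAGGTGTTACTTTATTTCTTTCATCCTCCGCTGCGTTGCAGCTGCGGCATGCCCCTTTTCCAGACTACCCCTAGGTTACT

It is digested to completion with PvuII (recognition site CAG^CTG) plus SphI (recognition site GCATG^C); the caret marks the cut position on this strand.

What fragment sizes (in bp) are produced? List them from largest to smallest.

57, 44, 10 bp

PvuII sites (CAGCTG) start at positions 13, 70.
PvuII cuts after base 3 of each site, so after positions 15, 72.
The SphI site (GCATGC) starts at position 78.
SphI cuts after base 5 of each site (before the last base), so after position 82.
Combined cut positions: 15, 72, 82.
Circular molecule, 3 cuts → 3 fragments:
  16–72 → 57 bp
  73–82 → 10 bp
  83–111 then 1–15 → 29 + 15 = 44 bp
Sorted largest to smallest: 57, 44, 10 bp.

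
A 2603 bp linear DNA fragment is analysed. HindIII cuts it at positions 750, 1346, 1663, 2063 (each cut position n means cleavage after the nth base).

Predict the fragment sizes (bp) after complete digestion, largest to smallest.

750, 596, 540, 400, 317 bp

Linear molecule, 4 cuts → 5 fragments:
  750 − 0 = 750 bp
  1346 − 750 = 596 bp
  1663 − 1346 = 317 bp
  2063 − 1663 = 400 bp
  2603 − 2063 = 540 bp
Sorted largest to smallest: 750, 596, 540, 400, 317 bp.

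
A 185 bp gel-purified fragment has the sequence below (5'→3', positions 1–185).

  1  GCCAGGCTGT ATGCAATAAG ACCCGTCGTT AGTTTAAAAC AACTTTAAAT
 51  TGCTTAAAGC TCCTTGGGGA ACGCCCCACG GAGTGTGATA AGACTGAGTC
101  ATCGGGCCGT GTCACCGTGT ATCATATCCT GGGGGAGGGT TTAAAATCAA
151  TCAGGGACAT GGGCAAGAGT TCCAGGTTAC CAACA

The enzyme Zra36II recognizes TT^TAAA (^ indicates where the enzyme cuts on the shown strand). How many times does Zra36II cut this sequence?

3

TTTAAA occurs starting at positions 33, 44, 140.
Zra36II cuts at 3 sites.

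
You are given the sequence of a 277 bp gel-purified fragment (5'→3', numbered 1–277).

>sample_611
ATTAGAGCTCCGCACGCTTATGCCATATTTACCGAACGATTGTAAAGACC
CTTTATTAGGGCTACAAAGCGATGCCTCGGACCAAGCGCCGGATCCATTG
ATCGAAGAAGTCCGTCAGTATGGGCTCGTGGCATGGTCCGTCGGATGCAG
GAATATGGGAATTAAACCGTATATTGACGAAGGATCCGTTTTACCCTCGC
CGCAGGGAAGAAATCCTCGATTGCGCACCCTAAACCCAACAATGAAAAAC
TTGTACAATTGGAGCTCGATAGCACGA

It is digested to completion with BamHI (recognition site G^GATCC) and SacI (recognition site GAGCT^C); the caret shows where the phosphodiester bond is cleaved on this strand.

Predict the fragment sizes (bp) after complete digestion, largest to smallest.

91, 84, 82, 11, 9 bp

BamHI sites (GGATCC) start at positions 91, 182.
BamHI cuts after the first base of each site, so after positions 91, 182.
SacI sites (GAGCTC) start at positions 5, 262.
SacI cuts after base 5 of each site (before the last base), so after positions 9, 266.
Combined cut positions: 9, 91, 182, 266.
Linear molecule, 4 cuts → 5 fragments:
  1–9 → 9 bp
  10–91 → 82 bp
  92–182 → 91 bp
  183–266 → 84 bp
  267–277 → 11 bp
Sorted largest to smallest: 91, 84, 82, 11, 9 bp.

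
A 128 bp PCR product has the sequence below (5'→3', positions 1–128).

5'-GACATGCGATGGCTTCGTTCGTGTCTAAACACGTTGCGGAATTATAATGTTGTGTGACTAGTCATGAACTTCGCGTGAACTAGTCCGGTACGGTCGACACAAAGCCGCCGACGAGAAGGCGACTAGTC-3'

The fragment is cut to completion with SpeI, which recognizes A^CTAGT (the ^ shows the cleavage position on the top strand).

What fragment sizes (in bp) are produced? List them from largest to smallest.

SpeI sites (ACTAGT) start at positions 57, 79, 122.
SpeI cuts after the first base of each site, so after positions 57, 79, 122.
Linear molecule, 3 cuts → 4 fragments:
  1–57 → 57 bp
  58–79 → 22 bp
  80–122 → 43 bp
  123–128 → 6 bp
Sorted largest to smallest: 57, 43, 22, 6 bp.

57, 43, 22, 6 bp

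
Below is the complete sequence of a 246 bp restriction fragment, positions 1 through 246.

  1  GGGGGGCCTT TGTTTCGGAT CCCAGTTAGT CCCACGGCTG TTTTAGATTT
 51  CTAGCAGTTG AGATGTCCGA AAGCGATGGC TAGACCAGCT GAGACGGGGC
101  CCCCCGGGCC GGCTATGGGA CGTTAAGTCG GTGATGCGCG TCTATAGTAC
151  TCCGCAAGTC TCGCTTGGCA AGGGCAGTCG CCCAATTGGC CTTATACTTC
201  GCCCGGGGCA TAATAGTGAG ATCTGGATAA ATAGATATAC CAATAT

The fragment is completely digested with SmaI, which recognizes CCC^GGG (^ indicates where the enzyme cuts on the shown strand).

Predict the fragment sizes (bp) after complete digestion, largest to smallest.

SmaI sites (CCCGGG) start at positions 103, 202.
SmaI cuts after base 3 of each site, so after positions 105, 204.
Linear molecule, 2 cuts → 3 fragments:
  1–105 → 105 bp
  106–204 → 99 bp
  205–246 → 42 bp
Sorted largest to smallest: 105, 99, 42 bp.

105, 99, 42 bp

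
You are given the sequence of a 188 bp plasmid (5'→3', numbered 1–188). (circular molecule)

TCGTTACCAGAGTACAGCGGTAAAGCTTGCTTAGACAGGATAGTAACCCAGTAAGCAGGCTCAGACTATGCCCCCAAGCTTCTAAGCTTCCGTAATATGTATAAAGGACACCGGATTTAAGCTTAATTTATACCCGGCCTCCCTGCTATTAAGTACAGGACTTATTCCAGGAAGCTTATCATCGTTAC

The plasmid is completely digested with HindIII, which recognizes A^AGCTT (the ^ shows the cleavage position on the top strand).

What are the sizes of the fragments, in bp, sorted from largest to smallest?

53, 53, 39, 35, 8 bp

HindIII sites (AAGCTT) start at positions 23, 76, 84, 119, 172.
HindIII cuts after the first base of each site, so after positions 23, 76, 84, 119, 172.
Circular molecule, 5 cuts → 5 fragments:
  24–76 → 53 bp
  77–84 → 8 bp
  85–119 → 35 bp
  120–172 → 53 bp
  173–188 then 1–23 → 16 + 23 = 39 bp
Sorted largest to smallest: 53, 53, 39, 35, 8 bp.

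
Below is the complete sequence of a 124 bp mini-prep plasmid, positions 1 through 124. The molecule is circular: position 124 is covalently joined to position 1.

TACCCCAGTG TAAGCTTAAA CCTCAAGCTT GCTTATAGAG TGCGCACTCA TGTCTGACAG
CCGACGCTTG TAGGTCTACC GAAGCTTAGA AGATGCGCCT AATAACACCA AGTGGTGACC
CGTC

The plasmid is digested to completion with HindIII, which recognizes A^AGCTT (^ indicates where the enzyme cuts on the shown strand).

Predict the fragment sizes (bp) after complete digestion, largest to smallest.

57, 54, 13 bp

HindIII sites (AAGCTT) start at positions 12, 25, 82.
HindIII cuts after the first base of each site, so after positions 12, 25, 82.
Circular molecule, 3 cuts → 3 fragments:
  13–25 → 13 bp
  26–82 → 57 bp
  83–124 then 1–12 → 42 + 12 = 54 bp
Sorted largest to smallest: 57, 54, 13 bp.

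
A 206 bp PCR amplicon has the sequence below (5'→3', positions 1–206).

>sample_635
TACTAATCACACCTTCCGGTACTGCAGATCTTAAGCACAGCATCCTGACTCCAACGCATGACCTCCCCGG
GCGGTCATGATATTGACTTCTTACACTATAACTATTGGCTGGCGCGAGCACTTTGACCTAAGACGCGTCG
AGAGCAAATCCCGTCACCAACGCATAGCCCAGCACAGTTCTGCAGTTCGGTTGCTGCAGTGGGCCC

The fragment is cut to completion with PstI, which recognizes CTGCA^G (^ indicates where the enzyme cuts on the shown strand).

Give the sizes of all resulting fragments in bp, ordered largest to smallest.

158, 26, 14, 8 bp

PstI sites (CTGCAG) start at positions 22, 180, 194.
PstI cuts after base 5 of each site (before the last base), so after positions 26, 184, 198.
Linear molecule, 3 cuts → 4 fragments:
  1–26 → 26 bp
  27–184 → 158 bp
  185–198 → 14 bp
  199–206 → 8 bp
Sorted largest to smallest: 158, 26, 14, 8 bp.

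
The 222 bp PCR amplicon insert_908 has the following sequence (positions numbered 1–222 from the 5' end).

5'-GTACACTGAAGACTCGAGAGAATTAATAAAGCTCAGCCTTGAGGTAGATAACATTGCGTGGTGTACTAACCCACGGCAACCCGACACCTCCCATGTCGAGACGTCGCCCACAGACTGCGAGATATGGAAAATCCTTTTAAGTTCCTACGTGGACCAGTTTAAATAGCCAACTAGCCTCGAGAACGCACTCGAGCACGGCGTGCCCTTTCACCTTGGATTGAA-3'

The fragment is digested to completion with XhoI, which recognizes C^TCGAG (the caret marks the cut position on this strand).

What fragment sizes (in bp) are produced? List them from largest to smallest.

163, 34, 13, 12 bp

XhoI sites (CTCGAG) start at positions 13, 176, 188.
XhoI cuts after the first base of each site, so after positions 13, 176, 188.
Linear molecule, 3 cuts → 4 fragments:
  1–13 → 13 bp
  14–176 → 163 bp
  177–188 → 12 bp
  189–222 → 34 bp
Sorted largest to smallest: 163, 34, 13, 12 bp.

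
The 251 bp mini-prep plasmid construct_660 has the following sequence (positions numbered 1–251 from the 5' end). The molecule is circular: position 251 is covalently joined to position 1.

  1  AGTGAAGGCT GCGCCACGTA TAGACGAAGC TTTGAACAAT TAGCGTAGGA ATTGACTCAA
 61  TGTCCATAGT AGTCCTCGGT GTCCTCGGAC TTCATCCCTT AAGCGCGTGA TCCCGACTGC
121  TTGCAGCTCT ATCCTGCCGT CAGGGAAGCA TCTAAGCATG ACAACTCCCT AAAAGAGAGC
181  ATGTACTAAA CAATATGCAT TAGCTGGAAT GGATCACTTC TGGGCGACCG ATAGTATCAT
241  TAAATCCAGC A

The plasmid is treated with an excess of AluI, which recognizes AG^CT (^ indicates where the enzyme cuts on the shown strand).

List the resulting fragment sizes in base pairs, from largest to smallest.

97, 77, 77 bp

AluI sites (AGCT) start at positions 28, 125, 202.
AluI cuts after base 2 of each site, so after positions 29, 126, 203.
Circular molecule, 3 cuts → 3 fragments:
  30–126 → 97 bp
  127–203 → 77 bp
  204–251 then 1–29 → 48 + 29 = 77 bp
Sorted largest to smallest: 97, 77, 77 bp.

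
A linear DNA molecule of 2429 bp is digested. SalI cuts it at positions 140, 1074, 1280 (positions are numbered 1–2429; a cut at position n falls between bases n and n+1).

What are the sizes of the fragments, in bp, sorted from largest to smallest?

1149, 934, 206, 140 bp

Linear molecule, 3 cuts → 4 fragments:
  140 − 0 = 140 bp
  1074 − 140 = 934 bp
  1280 − 1074 = 206 bp
  2429 − 1280 = 1149 bp
Sorted largest to smallest: 1149, 934, 206, 140 bp.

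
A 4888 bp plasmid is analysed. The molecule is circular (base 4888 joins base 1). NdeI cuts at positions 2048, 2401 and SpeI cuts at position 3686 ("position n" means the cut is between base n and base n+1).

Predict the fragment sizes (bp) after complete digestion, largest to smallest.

Combined cut positions (sorted): 2048, 2401, 3686.
Circular molecule, 3 cuts → 3 fragments:
  2401 − 2048 = 353 bp
  3686 − 2401 = 1285 bp
  wrap: 4888 − 3686 + 2048 = 3250 bp
Sorted largest to smallest: 3250, 1285, 353 bp.

3250, 1285, 353 bp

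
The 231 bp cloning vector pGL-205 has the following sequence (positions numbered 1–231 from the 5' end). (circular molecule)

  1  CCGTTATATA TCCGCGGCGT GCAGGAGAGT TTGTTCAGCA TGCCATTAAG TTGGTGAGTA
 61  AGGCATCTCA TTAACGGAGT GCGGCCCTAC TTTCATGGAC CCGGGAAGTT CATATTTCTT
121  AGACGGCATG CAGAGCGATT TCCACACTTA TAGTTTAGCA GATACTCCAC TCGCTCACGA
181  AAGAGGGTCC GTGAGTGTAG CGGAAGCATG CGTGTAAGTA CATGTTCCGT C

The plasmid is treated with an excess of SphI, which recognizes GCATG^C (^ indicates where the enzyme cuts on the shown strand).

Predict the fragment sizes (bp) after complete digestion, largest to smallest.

88, 80, 63 bp

SphI sites (GCATGC) start at positions 38, 126, 206.
SphI cuts after base 5 of each site (before the last base), so after positions 42, 130, 210.
Circular molecule, 3 cuts → 3 fragments:
  43–130 → 88 bp
  131–210 → 80 bp
  211–231 then 1–42 → 21 + 42 = 63 bp
Sorted largest to smallest: 88, 80, 63 bp.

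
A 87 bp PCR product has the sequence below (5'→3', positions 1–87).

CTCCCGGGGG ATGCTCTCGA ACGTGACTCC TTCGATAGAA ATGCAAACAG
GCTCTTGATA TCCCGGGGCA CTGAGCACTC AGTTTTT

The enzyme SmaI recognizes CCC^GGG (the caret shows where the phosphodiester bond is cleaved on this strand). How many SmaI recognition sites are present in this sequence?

2

CCCGGG occurs starting at positions 3, 62.
SmaI cuts at 2 sites.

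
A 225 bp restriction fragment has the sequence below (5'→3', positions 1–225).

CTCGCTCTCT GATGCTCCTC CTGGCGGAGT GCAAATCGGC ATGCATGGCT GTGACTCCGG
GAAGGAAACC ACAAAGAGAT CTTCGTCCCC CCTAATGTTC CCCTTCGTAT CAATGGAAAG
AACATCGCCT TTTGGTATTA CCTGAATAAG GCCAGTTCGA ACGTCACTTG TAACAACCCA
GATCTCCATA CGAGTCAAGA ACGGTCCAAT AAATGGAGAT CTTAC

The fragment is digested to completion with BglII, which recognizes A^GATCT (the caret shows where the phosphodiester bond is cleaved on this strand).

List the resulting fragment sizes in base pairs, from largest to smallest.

BglII sites (AGATCT) start at positions 77, 180, 217.
BglII cuts after the first base of each site, so after positions 77, 180, 217.
Linear molecule, 3 cuts → 4 fragments:
  1–77 → 77 bp
  78–180 → 103 bp
  181–217 → 37 bp
  218–225 → 8 bp
Sorted largest to smallest: 103, 77, 37, 8 bp.

103, 77, 37, 8 bp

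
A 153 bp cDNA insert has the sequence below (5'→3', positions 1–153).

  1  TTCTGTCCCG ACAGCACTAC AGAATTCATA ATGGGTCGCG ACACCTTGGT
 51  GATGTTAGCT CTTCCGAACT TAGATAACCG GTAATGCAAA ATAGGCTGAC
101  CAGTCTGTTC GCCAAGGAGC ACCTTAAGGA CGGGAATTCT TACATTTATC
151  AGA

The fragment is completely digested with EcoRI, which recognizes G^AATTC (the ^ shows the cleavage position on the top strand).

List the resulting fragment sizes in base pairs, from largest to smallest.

EcoRI sites (GAATTC) start at positions 22, 134.
EcoRI cuts after the first base of each site, so after positions 22, 134.
Linear molecule, 2 cuts → 3 fragments:
  1–22 → 22 bp
  23–134 → 112 bp
  135–153 → 19 bp
Sorted largest to smallest: 112, 22, 19 bp.

112, 22, 19 bp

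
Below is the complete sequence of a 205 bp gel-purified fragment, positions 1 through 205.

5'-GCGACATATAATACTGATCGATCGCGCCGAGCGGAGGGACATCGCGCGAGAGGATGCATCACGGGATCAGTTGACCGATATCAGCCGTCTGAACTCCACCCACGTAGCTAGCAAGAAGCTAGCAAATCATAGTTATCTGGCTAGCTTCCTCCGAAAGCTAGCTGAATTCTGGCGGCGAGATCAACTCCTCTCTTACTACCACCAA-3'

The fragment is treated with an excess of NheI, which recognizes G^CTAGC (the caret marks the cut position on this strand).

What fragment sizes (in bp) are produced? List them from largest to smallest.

107, 48, 22, 17, 11 bp

NheI sites (GCTAGC) start at positions 107, 118, 140, 157.
NheI cuts after the first base of each site, so after positions 107, 118, 140, 157.
Linear molecule, 4 cuts → 5 fragments:
  1–107 → 107 bp
  108–118 → 11 bp
  119–140 → 22 bp
  141–157 → 17 bp
  158–205 → 48 bp
Sorted largest to smallest: 107, 48, 22, 17, 11 bp.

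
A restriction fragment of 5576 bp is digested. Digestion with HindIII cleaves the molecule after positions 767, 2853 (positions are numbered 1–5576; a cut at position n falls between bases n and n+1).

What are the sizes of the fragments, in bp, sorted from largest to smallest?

Linear molecule, 2 cuts → 3 fragments:
  767 − 0 = 767 bp
  2853 − 767 = 2086 bp
  5576 − 2853 = 2723 bp
Sorted largest to smallest: 2723, 2086, 767 bp.

2723, 2086, 767 bp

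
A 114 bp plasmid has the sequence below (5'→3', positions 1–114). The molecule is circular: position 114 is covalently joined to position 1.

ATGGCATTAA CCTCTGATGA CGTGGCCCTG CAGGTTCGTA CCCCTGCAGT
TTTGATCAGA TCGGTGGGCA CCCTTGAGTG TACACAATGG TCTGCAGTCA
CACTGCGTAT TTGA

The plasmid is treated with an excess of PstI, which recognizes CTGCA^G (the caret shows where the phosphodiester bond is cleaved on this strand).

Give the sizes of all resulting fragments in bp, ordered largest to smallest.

50, 48, 16 bp

PstI sites (CTGCAG) start at positions 28, 44, 92.
PstI cuts after base 5 of each site (before the last base), so after positions 32, 48, 96.
Circular molecule, 3 cuts → 3 fragments:
  33–48 → 16 bp
  49–96 → 48 bp
  97–114 then 1–32 → 18 + 32 = 50 bp
Sorted largest to smallest: 50, 48, 16 bp.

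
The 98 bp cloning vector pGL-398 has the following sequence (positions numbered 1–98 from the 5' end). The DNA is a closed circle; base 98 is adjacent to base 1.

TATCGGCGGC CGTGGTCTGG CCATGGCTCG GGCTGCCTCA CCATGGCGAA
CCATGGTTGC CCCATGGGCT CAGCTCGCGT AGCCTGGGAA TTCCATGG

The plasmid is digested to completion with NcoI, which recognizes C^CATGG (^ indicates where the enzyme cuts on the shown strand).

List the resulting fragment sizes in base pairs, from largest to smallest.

NcoI sites (CCATGG) start at positions 21, 41, 51, 62, 93.
NcoI cuts after the first base of each site, so after positions 21, 41, 51, 62, 93.
Circular molecule, 5 cuts → 5 fragments:
  22–41 → 20 bp
  42–51 → 10 bp
  52–62 → 11 bp
  63–93 → 31 bp
  94–98 then 1–21 → 5 + 21 = 26 bp
Sorted largest to smallest: 31, 26, 20, 11, 10 bp.

31, 26, 20, 11, 10 bp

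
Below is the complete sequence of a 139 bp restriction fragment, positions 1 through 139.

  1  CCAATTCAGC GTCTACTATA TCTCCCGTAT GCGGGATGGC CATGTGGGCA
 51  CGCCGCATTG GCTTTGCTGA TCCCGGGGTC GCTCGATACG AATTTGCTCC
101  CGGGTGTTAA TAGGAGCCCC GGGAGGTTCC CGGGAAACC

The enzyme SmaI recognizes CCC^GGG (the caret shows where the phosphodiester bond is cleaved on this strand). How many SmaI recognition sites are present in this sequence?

4

CCCGGG occurs starting at positions 72, 99, 118, 129.
SmaI cuts at 4 sites.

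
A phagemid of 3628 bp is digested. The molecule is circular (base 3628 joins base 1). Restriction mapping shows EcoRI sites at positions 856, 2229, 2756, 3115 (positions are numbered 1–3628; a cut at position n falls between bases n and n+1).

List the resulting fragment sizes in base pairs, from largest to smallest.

1373, 1369, 527, 359 bp

Circular molecule, 4 cuts → 4 fragments:
  2229 − 856 = 1373 bp
  2756 − 2229 = 527 bp
  3115 − 2756 = 359 bp
  wrap: 3628 − 3115 + 856 = 1369 bp
Sorted largest to smallest: 1373, 1369, 527, 359 bp.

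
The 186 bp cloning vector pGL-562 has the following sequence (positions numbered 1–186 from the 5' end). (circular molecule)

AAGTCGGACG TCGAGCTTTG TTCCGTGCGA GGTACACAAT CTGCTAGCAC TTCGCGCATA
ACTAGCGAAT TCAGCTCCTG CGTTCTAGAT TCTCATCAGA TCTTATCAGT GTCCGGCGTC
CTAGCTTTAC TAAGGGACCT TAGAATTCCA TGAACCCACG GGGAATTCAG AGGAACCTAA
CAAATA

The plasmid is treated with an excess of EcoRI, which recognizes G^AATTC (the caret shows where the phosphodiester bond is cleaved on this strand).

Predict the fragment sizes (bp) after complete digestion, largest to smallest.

90, 76, 20 bp

EcoRI sites (GAATTC) start at positions 67, 143, 163.
EcoRI cuts after the first base of each site, so after positions 67, 143, 163.
Circular molecule, 3 cuts → 3 fragments:
  68–143 → 76 bp
  144–163 → 20 bp
  164–186 then 1–67 → 23 + 67 = 90 bp
Sorted largest to smallest: 90, 76, 20 bp.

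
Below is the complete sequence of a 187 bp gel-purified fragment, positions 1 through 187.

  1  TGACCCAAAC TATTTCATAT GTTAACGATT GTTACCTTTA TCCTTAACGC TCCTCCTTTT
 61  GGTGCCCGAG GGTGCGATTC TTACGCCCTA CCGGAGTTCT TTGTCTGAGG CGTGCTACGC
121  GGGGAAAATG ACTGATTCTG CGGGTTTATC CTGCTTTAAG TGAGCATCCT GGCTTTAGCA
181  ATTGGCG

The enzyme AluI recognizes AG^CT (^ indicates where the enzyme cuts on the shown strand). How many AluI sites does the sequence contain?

0

No occurrence of AGCT is present in the sequence.
AluI does not cut: 0 sites.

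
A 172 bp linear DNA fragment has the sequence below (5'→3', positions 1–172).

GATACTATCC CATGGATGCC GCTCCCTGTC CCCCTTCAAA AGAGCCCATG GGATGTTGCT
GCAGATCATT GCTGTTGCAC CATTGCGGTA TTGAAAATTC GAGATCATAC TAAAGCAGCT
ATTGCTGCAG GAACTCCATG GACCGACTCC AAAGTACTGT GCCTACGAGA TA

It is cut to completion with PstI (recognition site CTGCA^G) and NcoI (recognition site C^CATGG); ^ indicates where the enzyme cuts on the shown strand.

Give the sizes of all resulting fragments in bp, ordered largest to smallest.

66, 36, 36, 17, 10, 7 bp

PstI sites (CTGCAG) start at positions 59, 125.
PstI cuts after base 5 of each site (before the last base), so after positions 63, 129.
NcoI sites (CCATGG) start at positions 10, 46, 136.
NcoI cuts after the first base of each site, so after positions 10, 46, 136.
Combined cut positions: 10, 46, 63, 129, 136.
Linear molecule, 5 cuts → 6 fragments:
  1–10 → 10 bp
  11–46 → 36 bp
  47–63 → 17 bp
  64–129 → 66 bp
  130–136 → 7 bp
  137–172 → 36 bp
Sorted largest to smallest: 66, 36, 36, 17, 10, 7 bp.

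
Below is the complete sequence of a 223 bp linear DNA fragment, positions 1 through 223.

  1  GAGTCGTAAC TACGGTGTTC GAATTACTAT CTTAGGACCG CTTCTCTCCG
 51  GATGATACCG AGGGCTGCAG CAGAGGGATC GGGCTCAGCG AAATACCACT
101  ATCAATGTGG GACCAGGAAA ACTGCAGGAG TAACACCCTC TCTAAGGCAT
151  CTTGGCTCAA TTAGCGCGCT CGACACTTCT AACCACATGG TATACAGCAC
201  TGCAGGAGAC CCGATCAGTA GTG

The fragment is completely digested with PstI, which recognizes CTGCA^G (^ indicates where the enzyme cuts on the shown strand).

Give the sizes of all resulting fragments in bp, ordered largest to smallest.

PstI sites (CTGCAG) start at positions 65, 122, 200.
PstI cuts after base 5 of each site (before the last base), so after positions 69, 126, 204.
Linear molecule, 3 cuts → 4 fragments:
  1–69 → 69 bp
  70–126 → 57 bp
  127–204 → 78 bp
  205–223 → 19 bp
Sorted largest to smallest: 78, 69, 57, 19 bp.

78, 69, 57, 19 bp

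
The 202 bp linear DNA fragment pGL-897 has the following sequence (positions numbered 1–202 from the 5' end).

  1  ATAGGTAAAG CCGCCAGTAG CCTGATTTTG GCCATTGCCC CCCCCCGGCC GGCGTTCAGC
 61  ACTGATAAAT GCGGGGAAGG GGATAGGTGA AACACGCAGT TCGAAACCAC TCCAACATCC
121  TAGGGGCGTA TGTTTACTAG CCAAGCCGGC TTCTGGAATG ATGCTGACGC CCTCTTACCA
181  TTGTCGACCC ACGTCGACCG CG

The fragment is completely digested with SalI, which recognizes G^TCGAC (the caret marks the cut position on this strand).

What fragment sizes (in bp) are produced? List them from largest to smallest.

183, 10, 9 bp

SalI sites (GTCGAC) start at positions 183, 193.
SalI cuts after the first base of each site, so after positions 183, 193.
Linear molecule, 2 cuts → 3 fragments:
  1–183 → 183 bp
  184–193 → 10 bp
  194–202 → 9 bp
Sorted largest to smallest: 183, 10, 9 bp.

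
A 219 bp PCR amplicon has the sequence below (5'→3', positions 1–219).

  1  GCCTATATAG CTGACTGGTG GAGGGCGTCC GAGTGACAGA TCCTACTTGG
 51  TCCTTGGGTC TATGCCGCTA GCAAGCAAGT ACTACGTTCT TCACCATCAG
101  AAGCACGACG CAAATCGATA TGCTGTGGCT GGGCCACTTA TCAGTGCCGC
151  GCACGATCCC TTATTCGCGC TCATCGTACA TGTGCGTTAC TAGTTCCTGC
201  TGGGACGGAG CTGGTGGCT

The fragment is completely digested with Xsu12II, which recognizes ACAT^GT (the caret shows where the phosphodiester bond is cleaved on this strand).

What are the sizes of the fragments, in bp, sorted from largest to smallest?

181, 38 bp

The Xsu12II site (ACATGT) starts at position 178.
Xsu12II cuts after base 4 of each site, so after position 181.
Linear molecule, 1 cut → 2 fragments:
  1–181 → 181 bp
  182–219 → 38 bp
Sorted largest to smallest: 181, 38 bp.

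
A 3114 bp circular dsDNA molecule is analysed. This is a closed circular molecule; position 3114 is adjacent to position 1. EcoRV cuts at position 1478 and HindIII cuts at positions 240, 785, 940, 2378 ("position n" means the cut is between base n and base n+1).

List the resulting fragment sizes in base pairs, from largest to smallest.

Combined cut positions (sorted): 240, 785, 940, 1478, 2378.
Circular molecule, 5 cuts → 5 fragments:
  785 − 240 = 545 bp
  940 − 785 = 155 bp
  1478 − 940 = 538 bp
  2378 − 1478 = 900 bp
  wrap: 3114 − 2378 + 240 = 976 bp
Sorted largest to smallest: 976, 900, 545, 538, 155 bp.

976, 900, 545, 538, 155 bp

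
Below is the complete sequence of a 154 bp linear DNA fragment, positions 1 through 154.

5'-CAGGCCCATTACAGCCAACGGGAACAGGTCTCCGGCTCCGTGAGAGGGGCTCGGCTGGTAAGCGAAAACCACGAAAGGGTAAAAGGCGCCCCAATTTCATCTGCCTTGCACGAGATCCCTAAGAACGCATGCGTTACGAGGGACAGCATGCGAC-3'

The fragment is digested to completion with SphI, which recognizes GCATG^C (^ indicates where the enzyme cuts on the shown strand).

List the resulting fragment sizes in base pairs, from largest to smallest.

SphI sites (GCATGC) start at positions 127, 146.
SphI cuts after base 5 of each site (before the last base), so after positions 131, 150.
Linear molecule, 2 cuts → 3 fragments:
  1–131 → 131 bp
  132–150 → 19 bp
  151–154 → 4 bp
Sorted largest to smallest: 131, 19, 4 bp.

131, 19, 4 bp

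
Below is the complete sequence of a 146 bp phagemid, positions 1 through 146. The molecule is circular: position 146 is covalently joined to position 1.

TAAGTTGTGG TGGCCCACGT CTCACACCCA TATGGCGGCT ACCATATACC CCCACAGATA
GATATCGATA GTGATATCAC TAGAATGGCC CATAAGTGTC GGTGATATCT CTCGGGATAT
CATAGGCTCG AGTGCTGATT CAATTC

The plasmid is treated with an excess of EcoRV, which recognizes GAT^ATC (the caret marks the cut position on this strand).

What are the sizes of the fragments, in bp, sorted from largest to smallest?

EcoRV sites (GATATC) start at positions 61, 73, 104, 116.
EcoRV cuts after base 3 of each site, so after positions 63, 75, 106, 118.
Circular molecule, 4 cuts → 4 fragments:
  64–75 → 12 bp
  76–106 → 31 bp
  107–118 → 12 bp
  119–146 then 1–63 → 28 + 63 = 91 bp
Sorted largest to smallest: 91, 31, 12, 12 bp.

91, 31, 12, 12 bp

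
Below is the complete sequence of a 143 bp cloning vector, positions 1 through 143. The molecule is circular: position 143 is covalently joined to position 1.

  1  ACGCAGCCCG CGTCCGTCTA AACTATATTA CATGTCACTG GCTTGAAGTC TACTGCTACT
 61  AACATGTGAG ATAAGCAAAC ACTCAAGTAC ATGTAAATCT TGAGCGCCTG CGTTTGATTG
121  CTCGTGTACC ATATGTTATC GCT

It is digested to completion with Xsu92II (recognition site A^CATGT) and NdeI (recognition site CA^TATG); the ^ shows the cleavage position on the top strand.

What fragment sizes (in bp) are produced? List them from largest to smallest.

42, 42, 32, 27 bp

Xsu92II sites (ACATGT) start at positions 30, 62, 89.
Xsu92II cuts after the first base of each site, so after positions 30, 62, 89.
The NdeI site (CATATG) starts at position 130.
NdeI cuts after base 2 of each site, so after position 131.
Combined cut positions: 30, 62, 89, 131.
Circular molecule, 4 cuts → 4 fragments:
  31–62 → 32 bp
  63–89 → 27 bp
  90–131 → 42 bp
  132–143 then 1–30 → 12 + 30 = 42 bp
Sorted largest to smallest: 42, 42, 32, 27 bp.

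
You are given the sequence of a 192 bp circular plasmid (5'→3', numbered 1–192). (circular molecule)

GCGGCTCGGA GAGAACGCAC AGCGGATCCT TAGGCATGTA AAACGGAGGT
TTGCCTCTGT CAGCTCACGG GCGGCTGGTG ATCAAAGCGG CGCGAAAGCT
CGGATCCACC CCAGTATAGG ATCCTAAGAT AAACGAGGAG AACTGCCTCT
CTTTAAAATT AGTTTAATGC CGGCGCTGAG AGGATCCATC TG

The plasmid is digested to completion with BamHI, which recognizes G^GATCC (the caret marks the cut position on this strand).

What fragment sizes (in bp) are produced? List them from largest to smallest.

78, 63, 34, 17 bp

BamHI sites (GGATCC) start at positions 24, 102, 119, 182.
BamHI cuts after the first base of each site, so after positions 24, 102, 119, 182.
Circular molecule, 4 cuts → 4 fragments:
  25–102 → 78 bp
  103–119 → 17 bp
  120–182 → 63 bp
  183–192 then 1–24 → 10 + 24 = 34 bp
Sorted largest to smallest: 78, 63, 34, 17 bp.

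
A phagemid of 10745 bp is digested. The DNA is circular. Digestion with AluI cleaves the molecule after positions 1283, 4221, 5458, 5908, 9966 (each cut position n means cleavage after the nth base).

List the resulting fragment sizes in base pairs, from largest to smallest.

Circular molecule, 5 cuts → 5 fragments:
  4221 − 1283 = 2938 bp
  5458 − 4221 = 1237 bp
  5908 − 5458 = 450 bp
  9966 − 5908 = 4058 bp
  wrap: 10745 − 9966 + 1283 = 2062 bp
Sorted largest to smallest: 4058, 2938, 2062, 1237, 450 bp.

4058, 2938, 2062, 1237, 450 bp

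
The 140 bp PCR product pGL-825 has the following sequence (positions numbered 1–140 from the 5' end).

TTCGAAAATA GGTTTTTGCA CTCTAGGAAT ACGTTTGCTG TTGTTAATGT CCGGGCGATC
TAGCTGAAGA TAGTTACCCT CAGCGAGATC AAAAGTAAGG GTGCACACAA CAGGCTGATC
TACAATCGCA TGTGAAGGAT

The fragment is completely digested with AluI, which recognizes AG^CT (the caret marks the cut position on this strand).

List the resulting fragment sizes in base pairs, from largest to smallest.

The AluI site (AGCT) starts at position 62.
AluI cuts after base 2 of each site, so after position 63.
Linear molecule, 1 cut → 2 fragments:
  1–63 → 63 bp
  64–140 → 77 bp
Sorted largest to smallest: 77, 63 bp.

77, 63 bp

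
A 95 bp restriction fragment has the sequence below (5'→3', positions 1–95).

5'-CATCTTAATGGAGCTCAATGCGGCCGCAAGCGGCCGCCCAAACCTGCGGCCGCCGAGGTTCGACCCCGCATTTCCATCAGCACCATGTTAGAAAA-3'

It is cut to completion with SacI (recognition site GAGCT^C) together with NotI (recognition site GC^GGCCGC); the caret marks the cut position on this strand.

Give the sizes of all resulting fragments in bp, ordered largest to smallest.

48, 16, 15, 10, 6 bp

The SacI site (GAGCTC) starts at position 11.
SacI cuts after base 5 of each site (before the last base), so after position 15.
NotI sites (GCGGCCGC) start at positions 20, 30, 46.
NotI cuts after base 2 of each site, so after positions 21, 31, 47.
Combined cut positions: 15, 21, 31, 47.
Linear molecule, 4 cuts → 5 fragments:
  1–15 → 15 bp
  16–21 → 6 bp
  22–31 → 10 bp
  32–47 → 16 bp
  48–95 → 48 bp
Sorted largest to smallest: 48, 16, 15, 10, 6 bp.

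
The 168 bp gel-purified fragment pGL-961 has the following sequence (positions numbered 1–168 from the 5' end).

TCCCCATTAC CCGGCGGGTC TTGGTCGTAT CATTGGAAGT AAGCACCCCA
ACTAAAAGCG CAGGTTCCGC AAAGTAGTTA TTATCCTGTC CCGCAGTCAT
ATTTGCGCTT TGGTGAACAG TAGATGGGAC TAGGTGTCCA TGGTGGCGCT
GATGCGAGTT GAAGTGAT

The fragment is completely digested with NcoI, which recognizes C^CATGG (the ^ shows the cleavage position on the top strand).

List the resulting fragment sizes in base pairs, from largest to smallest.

138, 30 bp

The NcoI site (CCATGG) starts at position 138.
NcoI cuts after the first base of each site, so after position 138.
Linear molecule, 1 cut → 2 fragments:
  1–138 → 138 bp
  139–168 → 30 bp
Sorted largest to smallest: 138, 30 bp.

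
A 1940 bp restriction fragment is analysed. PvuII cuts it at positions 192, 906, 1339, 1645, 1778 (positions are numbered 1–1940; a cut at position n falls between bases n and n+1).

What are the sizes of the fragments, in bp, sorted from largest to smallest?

Linear molecule, 5 cuts → 6 fragments:
  192 − 0 = 192 bp
  906 − 192 = 714 bp
  1339 − 906 = 433 bp
  1645 − 1339 = 306 bp
  1778 − 1645 = 133 bp
  1940 − 1778 = 162 bp
Sorted largest to smallest: 714, 433, 306, 192, 162, 133 bp.

714, 433, 306, 192, 162, 133 bp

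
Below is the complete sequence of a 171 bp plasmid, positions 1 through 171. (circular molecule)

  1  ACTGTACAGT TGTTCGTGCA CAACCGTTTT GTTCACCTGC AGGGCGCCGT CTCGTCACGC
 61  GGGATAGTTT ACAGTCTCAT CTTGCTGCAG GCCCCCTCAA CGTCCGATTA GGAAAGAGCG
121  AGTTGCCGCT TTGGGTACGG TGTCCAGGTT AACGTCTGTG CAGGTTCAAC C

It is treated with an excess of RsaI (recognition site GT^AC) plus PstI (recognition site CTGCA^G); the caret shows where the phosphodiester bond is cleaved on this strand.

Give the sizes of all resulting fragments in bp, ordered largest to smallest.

48, 47, 40, 36 bp

RsaI sites (GTAC) start at positions 4, 135.
RsaI cuts after base 2 of each site, so after positions 5, 136.
PstI sites (CTGCAG) start at positions 37, 85.
PstI cuts after base 5 of each site (before the last base), so after positions 41, 89.
Combined cut positions: 5, 41, 89, 136.
Circular molecule, 4 cuts → 4 fragments:
  6–41 → 36 bp
  42–89 → 48 bp
  90–136 → 47 bp
  137–171 then 1–5 → 35 + 5 = 40 bp
Sorted largest to smallest: 48, 47, 40, 36 bp.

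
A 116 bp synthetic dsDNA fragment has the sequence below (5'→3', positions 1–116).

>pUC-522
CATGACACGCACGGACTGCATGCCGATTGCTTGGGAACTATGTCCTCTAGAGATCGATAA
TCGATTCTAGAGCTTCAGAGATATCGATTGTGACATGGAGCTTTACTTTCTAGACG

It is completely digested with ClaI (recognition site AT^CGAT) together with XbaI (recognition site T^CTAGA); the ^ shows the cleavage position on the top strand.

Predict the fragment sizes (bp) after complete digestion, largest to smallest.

46, 25, 18, 8, 7, 7, 5 bp

ClaI sites (ATCGAT) start at positions 53, 60, 83.
ClaI cuts after base 2 of each site, so after positions 54, 61, 84.
XbaI sites (TCTAGA) start at positions 46, 66, 109.
XbaI cuts after the first base of each site, so after positions 46, 66, 109.
Combined cut positions: 46, 54, 61, 66, 84, 109.
Linear molecule, 6 cuts → 7 fragments:
  1–46 → 46 bp
  47–54 → 8 bp
  55–61 → 7 bp
  62–66 → 5 bp
  67–84 → 18 bp
  85–109 → 25 bp
  110–116 → 7 bp
Sorted largest to smallest: 46, 25, 18, 8, 7, 7, 5 bp.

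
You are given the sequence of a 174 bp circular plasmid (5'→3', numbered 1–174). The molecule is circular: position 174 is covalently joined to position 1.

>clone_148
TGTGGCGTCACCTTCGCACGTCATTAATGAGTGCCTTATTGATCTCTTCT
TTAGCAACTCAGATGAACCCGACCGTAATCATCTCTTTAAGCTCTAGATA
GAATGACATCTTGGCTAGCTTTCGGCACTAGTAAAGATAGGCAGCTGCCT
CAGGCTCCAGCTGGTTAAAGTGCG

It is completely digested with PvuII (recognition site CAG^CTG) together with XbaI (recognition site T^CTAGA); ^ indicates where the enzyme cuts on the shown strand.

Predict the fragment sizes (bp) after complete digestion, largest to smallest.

107, 51, 16 bp

PvuII sites (CAGCTG) start at positions 142, 158.
PvuII cuts after base 3 of each site, so after positions 144, 160.
The XbaI site (TCTAGA) starts at position 93.
XbaI cuts after the first base of each site, so after position 93.
Combined cut positions: 93, 144, 160.
Circular molecule, 3 cuts → 3 fragments:
  94–144 → 51 bp
  145–160 → 16 bp
  161–174 then 1–93 → 14 + 93 = 107 bp
Sorted largest to smallest: 107, 51, 16 bp.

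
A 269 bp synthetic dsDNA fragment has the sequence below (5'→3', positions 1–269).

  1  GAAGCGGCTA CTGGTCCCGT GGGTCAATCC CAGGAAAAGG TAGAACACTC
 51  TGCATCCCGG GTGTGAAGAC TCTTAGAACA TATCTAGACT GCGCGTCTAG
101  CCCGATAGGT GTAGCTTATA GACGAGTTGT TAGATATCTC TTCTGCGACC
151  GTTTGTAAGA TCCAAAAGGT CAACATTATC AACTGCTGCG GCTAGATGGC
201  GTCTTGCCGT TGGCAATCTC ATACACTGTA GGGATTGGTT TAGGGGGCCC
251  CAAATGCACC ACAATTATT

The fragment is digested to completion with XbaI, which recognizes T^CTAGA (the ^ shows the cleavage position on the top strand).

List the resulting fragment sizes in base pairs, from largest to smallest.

186, 83 bp

The XbaI site (TCTAGA) starts at position 83.
XbaI cuts after the first base of each site, so after position 83.
Linear molecule, 1 cut → 2 fragments:
  1–83 → 83 bp
  84–269 → 186 bp
Sorted largest to smallest: 186, 83 bp.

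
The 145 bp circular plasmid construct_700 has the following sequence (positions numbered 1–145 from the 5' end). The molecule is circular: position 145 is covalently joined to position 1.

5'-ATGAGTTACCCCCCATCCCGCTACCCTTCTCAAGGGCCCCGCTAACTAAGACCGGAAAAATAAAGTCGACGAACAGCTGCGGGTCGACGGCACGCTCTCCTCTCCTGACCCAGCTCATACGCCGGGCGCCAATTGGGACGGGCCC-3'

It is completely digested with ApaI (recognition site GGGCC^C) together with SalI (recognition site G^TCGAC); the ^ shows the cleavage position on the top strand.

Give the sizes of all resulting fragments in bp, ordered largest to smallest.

61, 39, 27, 18 bp

ApaI sites (GGGCCC) start at positions 34, 140.
ApaI cuts after base 5 of each site (before the last base), so after positions 38, 144.
SalI sites (GTCGAC) start at positions 65, 83.
SalI cuts after the first base of each site, so after positions 65, 83.
Combined cut positions: 38, 65, 83, 144.
Circular molecule, 4 cuts → 4 fragments:
  39–65 → 27 bp
  66–83 → 18 bp
  84–144 → 61 bp
  145–145 then 1–38 → 1 + 38 = 39 bp
Sorted largest to smallest: 61, 39, 27, 18 bp.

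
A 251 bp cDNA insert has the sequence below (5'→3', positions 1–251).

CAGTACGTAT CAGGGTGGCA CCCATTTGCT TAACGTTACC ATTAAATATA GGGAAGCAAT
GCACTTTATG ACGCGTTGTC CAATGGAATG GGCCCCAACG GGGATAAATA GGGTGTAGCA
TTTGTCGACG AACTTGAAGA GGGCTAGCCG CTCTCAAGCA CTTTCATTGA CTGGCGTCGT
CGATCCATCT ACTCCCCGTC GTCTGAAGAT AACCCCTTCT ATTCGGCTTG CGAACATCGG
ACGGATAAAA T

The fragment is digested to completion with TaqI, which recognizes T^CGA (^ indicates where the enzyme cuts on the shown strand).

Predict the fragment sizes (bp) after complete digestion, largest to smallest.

125, 71, 55 bp

TaqI sites (TCGA) start at positions 125, 180.
TaqI cuts after the first base of each site, so after positions 125, 180.
Linear molecule, 2 cuts → 3 fragments:
  1–125 → 125 bp
  126–180 → 55 bp
  181–251 → 71 bp
Sorted largest to smallest: 125, 71, 55 bp.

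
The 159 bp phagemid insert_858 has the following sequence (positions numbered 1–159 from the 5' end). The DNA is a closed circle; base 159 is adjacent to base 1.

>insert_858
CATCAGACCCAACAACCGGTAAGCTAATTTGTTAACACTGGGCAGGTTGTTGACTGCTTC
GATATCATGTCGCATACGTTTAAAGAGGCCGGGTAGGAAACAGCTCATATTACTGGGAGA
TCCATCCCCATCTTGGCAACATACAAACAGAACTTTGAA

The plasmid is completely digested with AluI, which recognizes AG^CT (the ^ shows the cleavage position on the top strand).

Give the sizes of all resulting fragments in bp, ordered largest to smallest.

AluI sites (AGCT) start at positions 22, 102.
AluI cuts after base 2 of each site, so after positions 23, 103.
Circular molecule, 2 cuts → 2 fragments:
  24–103 → 80 bp
  104–159 then 1–23 → 56 + 23 = 79 bp
Sorted largest to smallest: 80, 79 bp.

80, 79 bp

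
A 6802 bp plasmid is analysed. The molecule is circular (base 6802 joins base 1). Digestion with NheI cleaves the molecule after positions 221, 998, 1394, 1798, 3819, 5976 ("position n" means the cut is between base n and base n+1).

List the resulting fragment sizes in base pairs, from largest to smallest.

2157, 2021, 1047, 777, 404, 396 bp

Circular molecule, 6 cuts → 6 fragments:
  998 − 221 = 777 bp
  1394 − 998 = 396 bp
  1798 − 1394 = 404 bp
  3819 − 1798 = 2021 bp
  5976 − 3819 = 2157 bp
  wrap: 6802 − 5976 + 221 = 1047 bp
Sorted largest to smallest: 2157, 2021, 1047, 777, 404, 396 bp.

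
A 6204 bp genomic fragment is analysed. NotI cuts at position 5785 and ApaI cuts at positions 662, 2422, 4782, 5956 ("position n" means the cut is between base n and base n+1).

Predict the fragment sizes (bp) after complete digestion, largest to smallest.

Combined cut positions (sorted): 662, 2422, 4782, 5785, 5956.
Linear molecule, 5 cuts → 6 fragments:
  662 − 0 = 662 bp
  2422 − 662 = 1760 bp
  4782 − 2422 = 2360 bp
  5785 − 4782 = 1003 bp
  5956 − 5785 = 171 bp
  6204 − 5956 = 248 bp
Sorted largest to smallest: 2360, 1760, 1003, 662, 248, 171 bp.

2360, 1760, 1003, 662, 248, 171 bp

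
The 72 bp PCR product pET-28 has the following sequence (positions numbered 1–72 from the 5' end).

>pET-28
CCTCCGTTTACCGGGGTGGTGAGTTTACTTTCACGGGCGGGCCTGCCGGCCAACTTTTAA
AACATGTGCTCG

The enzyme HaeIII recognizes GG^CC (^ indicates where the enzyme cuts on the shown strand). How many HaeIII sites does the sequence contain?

GGCC occurs starting at positions 40, 48.
HaeIII cuts at 2 sites.

2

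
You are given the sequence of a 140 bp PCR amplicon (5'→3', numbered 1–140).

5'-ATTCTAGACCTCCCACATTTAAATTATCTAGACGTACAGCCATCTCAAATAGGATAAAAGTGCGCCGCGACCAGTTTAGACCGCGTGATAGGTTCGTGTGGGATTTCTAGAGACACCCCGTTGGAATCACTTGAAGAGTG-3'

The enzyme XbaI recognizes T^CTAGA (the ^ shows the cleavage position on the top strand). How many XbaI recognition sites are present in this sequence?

TCTAGA occurs starting at positions 3, 27, 106.
XbaI cuts at 3 sites.

3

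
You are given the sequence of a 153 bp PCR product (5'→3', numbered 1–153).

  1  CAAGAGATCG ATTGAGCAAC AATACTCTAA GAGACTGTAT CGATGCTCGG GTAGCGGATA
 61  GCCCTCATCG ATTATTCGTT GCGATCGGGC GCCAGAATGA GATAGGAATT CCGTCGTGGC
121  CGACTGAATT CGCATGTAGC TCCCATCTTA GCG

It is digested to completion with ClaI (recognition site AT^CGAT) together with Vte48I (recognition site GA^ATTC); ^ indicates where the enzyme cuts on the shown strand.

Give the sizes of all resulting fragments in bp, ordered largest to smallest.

ClaI sites (ATCGAT) start at positions 7, 39, 67.
ClaI cuts after base 2 of each site, so after positions 8, 40, 68.
Vte48I sites (GAATTC) start at positions 106, 126.
Vte48I cuts after base 2 of each site, so after positions 107, 127.
Combined cut positions: 8, 40, 68, 107, 127.
Linear molecule, 5 cuts → 6 fragments:
  1–8 → 8 bp
  9–40 → 32 bp
  41–68 → 28 bp
  69–107 → 39 bp
  108–127 → 20 bp
  128–153 → 26 bp
Sorted largest to smallest: 39, 32, 28, 26, 20, 8 bp.

39, 32, 28, 26, 20, 8 bp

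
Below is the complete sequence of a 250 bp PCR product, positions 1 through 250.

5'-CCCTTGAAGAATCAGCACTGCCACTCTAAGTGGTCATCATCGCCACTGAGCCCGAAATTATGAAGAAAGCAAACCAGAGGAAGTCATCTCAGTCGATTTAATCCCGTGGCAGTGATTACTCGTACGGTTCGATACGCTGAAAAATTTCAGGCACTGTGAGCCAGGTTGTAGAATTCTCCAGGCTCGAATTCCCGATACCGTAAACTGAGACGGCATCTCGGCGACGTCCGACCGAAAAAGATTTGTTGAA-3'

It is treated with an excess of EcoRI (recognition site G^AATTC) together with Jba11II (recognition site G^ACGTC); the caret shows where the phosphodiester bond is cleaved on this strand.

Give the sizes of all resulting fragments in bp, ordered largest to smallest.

171, 37, 27, 15 bp

EcoRI sites (GAATTC) start at positions 171, 186.
EcoRI cuts after the first base of each site, so after positions 171, 186.
The Jba11II site (GACGTC) starts at position 223.
Jba11II cuts after the first base of each site, so after position 223.
Combined cut positions: 171, 186, 223.
Linear molecule, 3 cuts → 4 fragments:
  1–171 → 171 bp
  172–186 → 15 bp
  187–223 → 37 bp
  224–250 → 27 bp
Sorted largest to smallest: 171, 37, 27, 15 bp.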